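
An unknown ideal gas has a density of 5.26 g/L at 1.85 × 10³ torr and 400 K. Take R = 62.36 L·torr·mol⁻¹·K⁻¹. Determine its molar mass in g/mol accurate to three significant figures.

ρ = PM/(RT) ⇒ M = ρRT/P = (5.26 × 62.36 × 400.0) / 1.85e+03

M ≈ 70.9 g/mol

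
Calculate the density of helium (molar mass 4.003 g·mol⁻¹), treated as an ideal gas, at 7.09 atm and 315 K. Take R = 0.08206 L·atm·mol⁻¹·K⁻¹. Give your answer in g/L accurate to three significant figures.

ρ ≈ 1.10 g/L

ρ = PM/(RT) = (7.09 × 4.003) / (0.08206 × 315.0)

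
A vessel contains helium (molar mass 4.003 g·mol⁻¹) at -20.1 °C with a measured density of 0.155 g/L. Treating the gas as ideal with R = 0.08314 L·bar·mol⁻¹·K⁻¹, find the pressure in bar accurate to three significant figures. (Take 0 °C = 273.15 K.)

ρ = PM/(RT) ⇒ P = ρRT/M = (0.155 × 0.08314 × 253.0) / 4.003

P ≈ 0.815 bar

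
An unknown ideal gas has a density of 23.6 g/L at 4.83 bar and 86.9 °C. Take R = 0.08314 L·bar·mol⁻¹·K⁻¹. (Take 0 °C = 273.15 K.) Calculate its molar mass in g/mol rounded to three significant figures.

M ≈ 146 g/mol

ρ = PM/(RT) ⇒ M = ρRT/P = (23.6 × 0.08314 × 360.0) / 4.83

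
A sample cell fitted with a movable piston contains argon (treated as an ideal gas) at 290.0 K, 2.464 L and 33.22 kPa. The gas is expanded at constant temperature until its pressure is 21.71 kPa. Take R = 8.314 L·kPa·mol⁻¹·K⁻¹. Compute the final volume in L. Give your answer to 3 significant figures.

V₂ ≈ 3.77 L

Isothermal, so P V is constant: T₂ = T₁; V₂ = V₁·(P₁/P₂) = 3.770 L.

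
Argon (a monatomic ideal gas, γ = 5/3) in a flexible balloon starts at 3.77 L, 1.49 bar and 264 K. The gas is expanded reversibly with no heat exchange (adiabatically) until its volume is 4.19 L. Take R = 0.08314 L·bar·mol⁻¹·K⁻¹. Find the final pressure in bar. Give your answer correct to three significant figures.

Reversible adiabatic, γ = 5/3: T₂ = T₁·(V₁/V₂)^(γ−1) = 246.0 K; P₂ = P₁·(V₁/V₂)^γ = 1.249 bar.

P₂ ≈ 1.25 bar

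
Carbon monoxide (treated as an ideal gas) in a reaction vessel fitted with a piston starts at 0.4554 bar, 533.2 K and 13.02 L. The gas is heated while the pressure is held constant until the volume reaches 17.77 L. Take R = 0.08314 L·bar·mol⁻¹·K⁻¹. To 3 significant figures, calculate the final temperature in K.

P constant ⇒ V ∝ T: P₂ = P₁; T₂ = T₁·(V₂/V₁) = 727.7 K.

T₂ ≈ 728 K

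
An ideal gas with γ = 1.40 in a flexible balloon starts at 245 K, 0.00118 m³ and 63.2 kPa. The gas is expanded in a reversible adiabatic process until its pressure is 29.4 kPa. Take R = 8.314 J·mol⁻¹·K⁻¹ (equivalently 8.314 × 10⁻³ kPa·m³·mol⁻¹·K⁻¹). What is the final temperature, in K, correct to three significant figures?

T₂ ≈ 197 K

Adiabatic (γ = 1.40), T V^(γ−1) and P V^γ constant: T₂ = T₁·(P₂/P₁)^((γ−1)/γ) = 196.9 K; V₂ = V₁·(P₁/P₂)^(1/γ) = 0.002038 m³.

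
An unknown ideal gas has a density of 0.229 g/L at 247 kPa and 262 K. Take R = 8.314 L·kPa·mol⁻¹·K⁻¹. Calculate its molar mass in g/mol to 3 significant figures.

M ≈ 2.02 g/mol

ρ = PM/(RT) ⇒ M = ρRT/P = (0.229 × 8.314 × 262.0) / 247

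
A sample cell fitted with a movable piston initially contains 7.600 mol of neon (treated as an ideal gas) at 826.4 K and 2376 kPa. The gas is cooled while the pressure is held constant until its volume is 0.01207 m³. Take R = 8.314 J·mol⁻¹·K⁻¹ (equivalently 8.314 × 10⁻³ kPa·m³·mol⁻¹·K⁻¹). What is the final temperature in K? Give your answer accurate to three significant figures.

From PV = nRT: V₁ = nRT₁/P₁ = 0.02198 m³.
Isobaric, so V/T is constant: P₂ = P₁; T₂ = T₁·(V₂/V₁) = 453.9 K.

T₂ ≈ 454 K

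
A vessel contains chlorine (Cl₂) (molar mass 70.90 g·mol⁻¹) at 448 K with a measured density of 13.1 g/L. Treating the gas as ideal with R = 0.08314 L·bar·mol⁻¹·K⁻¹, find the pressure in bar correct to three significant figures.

ρ = PM/(RT) ⇒ P = ρRT/M = (13.1 × 0.08314 × 448.0) / 70.90

P ≈ 6.88 bar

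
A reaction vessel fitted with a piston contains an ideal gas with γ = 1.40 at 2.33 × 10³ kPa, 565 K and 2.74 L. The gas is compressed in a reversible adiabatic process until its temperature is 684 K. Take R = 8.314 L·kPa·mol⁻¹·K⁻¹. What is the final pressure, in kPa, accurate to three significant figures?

P₂ ≈ 4.55e+03 kPa

Reversible adiabatic, γ = 1.40: P₂ = P₁·(T₂/T₁)^(γ/(γ−1)) = 4549 kPa; V₂ = V₁·(T₁/T₂)^(1/(γ−1)) = 1.699 L.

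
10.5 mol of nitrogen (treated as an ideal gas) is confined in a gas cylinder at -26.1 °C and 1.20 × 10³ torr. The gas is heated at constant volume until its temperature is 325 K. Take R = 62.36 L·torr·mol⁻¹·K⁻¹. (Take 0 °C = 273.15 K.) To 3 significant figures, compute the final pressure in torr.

Convert: T₁ = 247.0 K.
From PV = nRT: V₁ = nRT₁/P₁ = 134.8 L.
V constant ⇒ P ∝ T: V₂ = V₁; P₂ = P₁·(T₂/T₁) = 1579 torr.

P₂ ≈ 1.58e+03 torr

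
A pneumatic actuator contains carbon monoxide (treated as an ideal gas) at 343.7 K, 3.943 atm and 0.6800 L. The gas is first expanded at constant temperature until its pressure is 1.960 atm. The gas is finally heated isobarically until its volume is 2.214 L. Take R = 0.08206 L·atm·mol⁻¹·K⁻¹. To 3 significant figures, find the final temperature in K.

T₃ ≈ 556 K

T constant ⇒ Boyle's law P V = const: T₂ = T₁; V₂ = V₁·(P₁/P₂) = 1.368 L.
Isobaric, so V/T is constant: P₃ = P₂; T₃ = T₂·(V₃/V₂) = 556.3 K.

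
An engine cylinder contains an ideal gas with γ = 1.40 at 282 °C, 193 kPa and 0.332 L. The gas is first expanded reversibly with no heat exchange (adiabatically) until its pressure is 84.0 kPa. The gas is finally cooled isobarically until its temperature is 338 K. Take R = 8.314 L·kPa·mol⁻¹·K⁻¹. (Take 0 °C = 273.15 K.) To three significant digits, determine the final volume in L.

Convert: T₁ = 555.1 K.
Adiabatic (γ = 1.40), T V^(γ−1) and P V^γ constant: T₂ = T₁·(P₂/P₁)^((γ−1)/γ) = 437.7 K; V₂ = V₁·(P₁/P₂)^(1/γ) = 0.6014 L.
Isobaric, so V/T is constant: P₃ = P₂; V₃ = V₂·(T₃/T₂) = 0.4644 L.

V₃ ≈ 0.464 L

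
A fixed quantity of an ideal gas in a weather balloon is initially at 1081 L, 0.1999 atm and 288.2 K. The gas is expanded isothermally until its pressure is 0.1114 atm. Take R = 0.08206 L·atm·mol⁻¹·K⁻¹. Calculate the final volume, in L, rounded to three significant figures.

V₂ ≈ 1.94e+03 L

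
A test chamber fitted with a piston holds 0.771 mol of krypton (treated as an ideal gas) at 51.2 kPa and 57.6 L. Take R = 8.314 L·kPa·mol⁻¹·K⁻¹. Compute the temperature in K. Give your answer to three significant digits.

T ≈ 460 K

PV = nRT ⇒ T = PV/(nR) = (51.2 × 57.6) / (0.771 × 8.314)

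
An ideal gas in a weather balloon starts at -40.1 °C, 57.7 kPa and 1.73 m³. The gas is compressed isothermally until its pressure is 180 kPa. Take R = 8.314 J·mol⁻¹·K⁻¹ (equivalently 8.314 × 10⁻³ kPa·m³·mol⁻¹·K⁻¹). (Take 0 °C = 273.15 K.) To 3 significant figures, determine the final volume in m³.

Convert: T₁ = 233.0 K.
Isothermal, so P V is constant: T₂ = T₁; V₂ = V₁·(P₁/P₂) = 0.5546 m³.

V₂ ≈ 0.555 m³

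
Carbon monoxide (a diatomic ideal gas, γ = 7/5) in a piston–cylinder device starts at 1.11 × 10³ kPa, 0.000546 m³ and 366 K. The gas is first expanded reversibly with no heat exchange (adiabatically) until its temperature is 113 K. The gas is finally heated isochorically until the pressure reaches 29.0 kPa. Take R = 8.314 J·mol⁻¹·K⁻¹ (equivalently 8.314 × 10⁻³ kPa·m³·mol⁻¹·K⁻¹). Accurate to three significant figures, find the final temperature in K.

Reversible adiabatic, γ = 7/5: P₂ = P₁·(T₂/T₁)^(γ/(γ−1)) = 18.15 kPa; V₂ = V₁·(T₁/T₂)^(1/(γ−1)) = 0.01031 m³.
Isochoric, so P/T is constant: V₃ = V₂; T₃ = T₂·(P₃/P₂) = 180.5 K.

T₃ ≈ 181 K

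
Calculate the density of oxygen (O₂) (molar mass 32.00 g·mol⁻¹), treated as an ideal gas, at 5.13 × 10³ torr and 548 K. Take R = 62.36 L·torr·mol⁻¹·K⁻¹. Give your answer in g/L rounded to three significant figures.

ρ ≈ 4.80 g/L

ρ = PM/(RT) = (5.13e+03 × 32.00) / (62.36 × 548.0)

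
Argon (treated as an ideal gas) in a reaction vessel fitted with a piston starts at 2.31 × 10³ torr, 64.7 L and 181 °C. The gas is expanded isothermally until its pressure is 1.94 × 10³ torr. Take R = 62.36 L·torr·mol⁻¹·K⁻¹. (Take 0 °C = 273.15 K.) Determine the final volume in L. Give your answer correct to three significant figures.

Convert: T₁ = 454.1 K.
Isothermal, so P V is constant: T₂ = T₁; V₂ = V₁·(P₁/P₂) = 77.04 L.

V₂ ≈ 77.0 L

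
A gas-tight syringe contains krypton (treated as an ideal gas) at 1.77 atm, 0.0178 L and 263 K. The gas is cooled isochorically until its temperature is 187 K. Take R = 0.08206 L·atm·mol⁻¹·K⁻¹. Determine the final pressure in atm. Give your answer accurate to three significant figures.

V constant ⇒ P ∝ T: V₂ = V₁; P₂ = P₁·(T₂/T₁) = 1.259 atm.

P₂ ≈ 1.26 atm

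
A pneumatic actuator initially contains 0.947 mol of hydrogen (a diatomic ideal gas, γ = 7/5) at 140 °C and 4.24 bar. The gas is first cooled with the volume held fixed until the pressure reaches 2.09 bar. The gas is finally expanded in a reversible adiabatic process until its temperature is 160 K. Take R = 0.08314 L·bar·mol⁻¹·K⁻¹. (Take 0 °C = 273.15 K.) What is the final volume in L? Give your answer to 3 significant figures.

V₃ ≈ 14.0 L

Convert: T₁ = 413.1 K.
From PV = nRT: V₁ = nRT₁/P₁ = 7.672 L.
Isochoric, so P/T is constant: V₂ = V₁; T₂ = T₁·(P₂/P₁) = 203.7 K.
Adiabatic (γ = 7/5), T V^(γ−1) and P V^γ constant: P₃ = P₂·(T₃/T₂)^(γ/(γ−1)) = 0.8984 bar; V₃ = V₂·(T₂/T₃)^(1/(γ−1)) = 14.02 L.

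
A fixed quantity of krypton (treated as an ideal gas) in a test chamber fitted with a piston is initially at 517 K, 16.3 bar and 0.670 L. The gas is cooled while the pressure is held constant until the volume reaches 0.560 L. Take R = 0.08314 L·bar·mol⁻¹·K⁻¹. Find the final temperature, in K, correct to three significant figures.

T₂ ≈ 432 K

Isobaric, so V/T is constant: P₂ = P₁; T₂ = T₁·(V₂/V₁) = 432.1 K.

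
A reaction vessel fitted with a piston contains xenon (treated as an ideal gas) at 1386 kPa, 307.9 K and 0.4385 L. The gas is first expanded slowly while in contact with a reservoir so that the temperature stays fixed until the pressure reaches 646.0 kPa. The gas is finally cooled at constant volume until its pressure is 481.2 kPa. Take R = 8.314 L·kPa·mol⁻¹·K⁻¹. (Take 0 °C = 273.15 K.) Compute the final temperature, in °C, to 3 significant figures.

Isothermal, so P V is constant: T₂ = T₁; V₂ = V₁·(P₁/P₂) = 0.9408 L.
V constant ⇒ P ∝ T: V₃ = V₂; T₃ = T₂·(P₃/P₂) = 229.4 K.

T₃ ≈ -43.8 °C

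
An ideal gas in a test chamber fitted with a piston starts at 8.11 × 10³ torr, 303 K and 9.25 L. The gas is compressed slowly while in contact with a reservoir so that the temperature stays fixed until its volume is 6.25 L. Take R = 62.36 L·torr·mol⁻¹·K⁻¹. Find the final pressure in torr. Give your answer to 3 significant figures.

P₂ ≈ 1.20e+04 torr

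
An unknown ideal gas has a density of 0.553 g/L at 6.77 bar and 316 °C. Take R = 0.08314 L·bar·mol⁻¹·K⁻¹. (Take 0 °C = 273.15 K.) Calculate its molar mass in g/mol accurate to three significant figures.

M ≈ 4.00 g/mol

ρ = PM/(RT) ⇒ M = ρRT/P = (0.553 × 0.08314 × 589.1) / 6.77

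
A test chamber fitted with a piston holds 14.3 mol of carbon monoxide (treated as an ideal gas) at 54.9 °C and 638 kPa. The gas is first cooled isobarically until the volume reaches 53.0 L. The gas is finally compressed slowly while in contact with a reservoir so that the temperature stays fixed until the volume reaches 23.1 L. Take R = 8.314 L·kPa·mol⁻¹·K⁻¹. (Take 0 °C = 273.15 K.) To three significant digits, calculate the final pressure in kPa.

P₃ ≈ 1.46e+03 kPa

Convert: T₁ = 328.0 K.
From PV = nRT: V₁ = nRT₁/P₁ = 61.13 L.
P constant ⇒ V ∝ T: P₂ = P₁; T₂ = T₁·(V₂/V₁) = 284.4 K.
Isothermal, so P V is constant: T₃ = T₂; P₃ = P₂·(V₂/V₃) = 1464 kPa.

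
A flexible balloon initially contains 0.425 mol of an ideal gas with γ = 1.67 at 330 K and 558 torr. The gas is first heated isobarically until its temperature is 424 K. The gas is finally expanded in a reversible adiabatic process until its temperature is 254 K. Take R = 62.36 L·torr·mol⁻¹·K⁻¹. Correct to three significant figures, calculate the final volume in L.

From PV = nRT: V₁ = nRT₁/P₁ = 15.67 L.
P constant ⇒ V ∝ T: P₂ = P₁; V₂ = V₁·(T₂/T₁) = 20.14 L.
Reversible adiabatic, γ = 1.67: P₃ = P₂·(T₃/T₂)^(γ/(γ−1)) = 155.6 torr; V₃ = V₂·(T₂/T₃)^(1/(γ−1)) = 43.27 L.

V₃ ≈ 43.3 L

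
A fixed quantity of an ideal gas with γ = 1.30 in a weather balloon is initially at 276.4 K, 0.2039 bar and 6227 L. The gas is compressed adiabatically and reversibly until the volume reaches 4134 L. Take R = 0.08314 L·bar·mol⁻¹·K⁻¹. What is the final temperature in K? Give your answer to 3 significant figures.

Reversible adiabatic, γ = 1.30: T₂ = T₁·(V₁/V₂)^(γ−1) = 312.5 K; P₂ = P₁·(V₁/V₂)^γ = 0.3473 bar.

T₂ ≈ 313 K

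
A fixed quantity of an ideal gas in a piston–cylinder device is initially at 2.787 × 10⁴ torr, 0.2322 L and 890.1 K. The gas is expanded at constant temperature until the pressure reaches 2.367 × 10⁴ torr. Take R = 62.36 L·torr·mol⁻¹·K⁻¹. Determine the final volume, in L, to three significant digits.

V₂ ≈ 0.273 L

Isothermal, so P V is constant: T₂ = T₁; V₂ = V₁·(P₁/P₂) = 0.2734 L.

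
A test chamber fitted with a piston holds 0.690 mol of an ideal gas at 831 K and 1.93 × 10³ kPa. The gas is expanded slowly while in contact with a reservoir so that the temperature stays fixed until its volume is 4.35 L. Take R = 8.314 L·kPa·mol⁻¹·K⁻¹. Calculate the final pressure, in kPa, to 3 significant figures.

P₂ ≈ 1.10e+03 kPa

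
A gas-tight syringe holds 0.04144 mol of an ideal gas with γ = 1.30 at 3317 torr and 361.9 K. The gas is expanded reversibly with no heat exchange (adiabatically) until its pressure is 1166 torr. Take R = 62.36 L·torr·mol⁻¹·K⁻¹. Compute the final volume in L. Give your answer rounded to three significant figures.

From PV = nRT: V₁ = nRT₁/P₁ = 0.2819 L.
Reversible adiabatic, γ = 1.30: T₂ = T₁·(P₂/P₁)^((γ−1)/γ) = 284.3 K; V₂ = V₁·(P₁/P₂)^(1/γ) = 0.6301 L.

V₂ ≈ 0.630 L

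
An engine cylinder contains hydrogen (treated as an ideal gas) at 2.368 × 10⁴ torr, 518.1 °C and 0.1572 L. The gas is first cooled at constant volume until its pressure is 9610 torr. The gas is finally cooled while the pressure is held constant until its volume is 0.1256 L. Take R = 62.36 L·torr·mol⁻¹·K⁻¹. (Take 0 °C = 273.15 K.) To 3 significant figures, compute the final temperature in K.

T₃ ≈ 257 K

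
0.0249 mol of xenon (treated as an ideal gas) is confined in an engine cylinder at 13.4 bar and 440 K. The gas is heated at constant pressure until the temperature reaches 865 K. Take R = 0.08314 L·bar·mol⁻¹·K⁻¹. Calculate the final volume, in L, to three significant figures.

From PV = nRT: V₁ = nRT₁/P₁ = 0.06798 L.
Isobaric, so V/T is constant: P₂ = P₁; V₂ = V₁·(T₂/T₁) = 0.1336 L.

V₂ ≈ 0.134 L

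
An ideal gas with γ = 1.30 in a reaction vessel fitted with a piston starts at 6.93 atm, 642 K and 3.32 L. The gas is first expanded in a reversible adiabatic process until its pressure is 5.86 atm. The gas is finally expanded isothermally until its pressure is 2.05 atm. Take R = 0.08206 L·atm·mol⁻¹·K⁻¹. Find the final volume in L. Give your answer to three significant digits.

V₃ ≈ 10.8 L

Reversible adiabatic, γ = 1.30: T₂ = T₁·(P₂/P₁)^((γ−1)/γ) = 617.6 K; V₂ = V₁·(P₁/P₂)^(1/γ) = 3.777 L.
Isothermal, so P V is constant: T₃ = T₂; V₃ = V₂·(P₂/P₃) = 10.80 L.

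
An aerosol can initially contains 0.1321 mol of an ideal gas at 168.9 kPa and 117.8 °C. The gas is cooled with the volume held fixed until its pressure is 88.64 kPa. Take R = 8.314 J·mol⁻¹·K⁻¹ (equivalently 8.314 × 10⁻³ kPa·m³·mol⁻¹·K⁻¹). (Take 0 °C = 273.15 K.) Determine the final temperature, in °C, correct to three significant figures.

T₂ ≈ -68.0 °C

Convert: T₁ = 390.9 K.
From PV = nRT: V₁ = nRT₁/P₁ = 0.002542 m³.
V constant ⇒ P ∝ T: V₂ = V₁; T₂ = T₁·(P₂/P₁) = 205.2 K.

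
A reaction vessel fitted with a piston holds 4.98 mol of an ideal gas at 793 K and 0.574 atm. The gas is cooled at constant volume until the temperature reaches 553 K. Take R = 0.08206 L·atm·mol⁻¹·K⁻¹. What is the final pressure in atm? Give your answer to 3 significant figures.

P₂ ≈ 0.400 atm

From PV = nRT: V₁ = nRT₁/P₁ = 564.6 L.
Isochoric, so P/T is constant: V₂ = V₁; P₂ = P₁·(T₂/T₁) = 0.4003 atm.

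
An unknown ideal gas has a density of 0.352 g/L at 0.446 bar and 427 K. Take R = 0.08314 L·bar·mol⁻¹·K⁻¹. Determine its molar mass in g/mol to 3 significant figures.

M ≈ 28.0 g/mol

ρ = PM/(RT) ⇒ M = ρRT/P = (0.352 × 0.08314 × 427.0) / 0.446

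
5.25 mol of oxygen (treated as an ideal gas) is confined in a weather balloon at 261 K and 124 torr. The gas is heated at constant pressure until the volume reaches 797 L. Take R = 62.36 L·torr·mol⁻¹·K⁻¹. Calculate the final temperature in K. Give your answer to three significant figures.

From PV = nRT: V₁ = nRT₁/P₁ = 689.1 L.
Isobaric, so V/T is constant: P₂ = P₁; T₂ = T₁·(V₂/V₁) = 301.9 K.

T₂ ≈ 302 K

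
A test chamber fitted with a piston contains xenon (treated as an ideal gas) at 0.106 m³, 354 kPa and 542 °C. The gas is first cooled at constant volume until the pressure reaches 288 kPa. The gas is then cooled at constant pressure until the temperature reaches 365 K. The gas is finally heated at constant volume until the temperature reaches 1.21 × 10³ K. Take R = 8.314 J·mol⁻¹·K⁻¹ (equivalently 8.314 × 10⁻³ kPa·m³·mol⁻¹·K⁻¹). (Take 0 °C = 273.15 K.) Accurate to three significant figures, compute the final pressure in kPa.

P₄ ≈ 955 kPa

Convert: T₁ = 815.1 K.
Isochoric, so P/T is constant: V₂ = V₁; T₂ = T₁·(P₂/P₁) = 663.2 K.
P constant ⇒ V ∝ T: P₃ = P₂; V₃ = V₂·(T₃/T₂) = 0.05834 m³.
V constant ⇒ P ∝ T: V₄ = V₃; P₄ = P₃·(T₄/T₃) = 954.7 kPa.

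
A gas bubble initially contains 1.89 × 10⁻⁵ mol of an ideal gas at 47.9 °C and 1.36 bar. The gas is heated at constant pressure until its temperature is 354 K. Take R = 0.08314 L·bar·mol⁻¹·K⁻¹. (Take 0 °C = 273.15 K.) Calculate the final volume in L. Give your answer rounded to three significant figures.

Convert: T₁ = 321.0 K.
From PV = nRT: V₁ = nRT₁/P₁ = 0.0003709 L.
P constant ⇒ V ∝ T: P₂ = P₁; V₂ = V₁·(T₂/T₁) = 0.0004090 L.

V₂ ≈ 0.000409 L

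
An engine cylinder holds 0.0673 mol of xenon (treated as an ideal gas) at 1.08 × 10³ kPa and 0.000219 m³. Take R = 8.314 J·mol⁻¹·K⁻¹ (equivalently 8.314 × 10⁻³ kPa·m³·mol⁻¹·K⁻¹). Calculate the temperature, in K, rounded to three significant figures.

T ≈ 423 K

PV = nRT ⇒ T = PV/(nR) = (1.08e+03 × 0.000219) / (0.0673 × 8.314 × 10⁻³)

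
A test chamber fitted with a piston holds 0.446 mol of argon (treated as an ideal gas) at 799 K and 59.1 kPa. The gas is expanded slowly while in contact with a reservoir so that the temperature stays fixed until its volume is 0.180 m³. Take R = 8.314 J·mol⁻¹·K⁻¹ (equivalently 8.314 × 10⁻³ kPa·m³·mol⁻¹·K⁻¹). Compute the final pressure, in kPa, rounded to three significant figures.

From PV = nRT: V₁ = nRT₁/P₁ = 0.05013 m³.
Isothermal, so P V is constant: T₂ = T₁; P₂ = P₁·(V₁/V₂) = 16.46 kPa.

P₂ ≈ 16.5 kPa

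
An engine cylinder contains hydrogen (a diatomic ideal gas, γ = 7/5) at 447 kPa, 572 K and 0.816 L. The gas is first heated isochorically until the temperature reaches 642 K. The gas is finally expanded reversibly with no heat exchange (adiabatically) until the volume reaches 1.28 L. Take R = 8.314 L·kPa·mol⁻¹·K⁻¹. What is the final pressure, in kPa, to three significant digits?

Isochoric, so P/T is constant: V₂ = V₁; P₂ = P₁·(T₂/T₁) = 501.7 kPa.
Reversible adiabatic, γ = 7/5: T₃ = T₂·(V₂/V₃)^(γ−1) = 536.2 K; P₃ = P₂·(V₂/V₃)^γ = 267.1 kPa.

P₃ ≈ 267 kPa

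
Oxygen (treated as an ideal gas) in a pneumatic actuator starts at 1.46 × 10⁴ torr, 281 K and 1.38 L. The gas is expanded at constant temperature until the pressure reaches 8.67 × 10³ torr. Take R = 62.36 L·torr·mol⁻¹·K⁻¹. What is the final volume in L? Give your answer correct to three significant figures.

T constant ⇒ Boyle's law P V = const: T₂ = T₁; V₂ = V₁·(P₁/P₂) = 2.324 L.

V₂ ≈ 2.32 L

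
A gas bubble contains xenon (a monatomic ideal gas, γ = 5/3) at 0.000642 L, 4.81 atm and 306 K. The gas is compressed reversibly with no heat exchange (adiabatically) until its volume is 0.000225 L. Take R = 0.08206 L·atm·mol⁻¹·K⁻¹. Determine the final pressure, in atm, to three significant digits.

P₂ ≈ 27.6 atm

Reversible adiabatic, γ = 5/3: T₂ = T₁·(V₁/V₂)^(γ−1) = 615.6 K; P₂ = P₁·(V₁/V₂)^γ = 27.61 atm.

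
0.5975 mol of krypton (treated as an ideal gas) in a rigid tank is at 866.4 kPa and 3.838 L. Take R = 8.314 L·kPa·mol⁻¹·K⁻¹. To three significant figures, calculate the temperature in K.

T ≈ 669 K

PV = nRT ⇒ T = PV/(nR) = (866.4 × 3.838) / (0.5975 × 8.314)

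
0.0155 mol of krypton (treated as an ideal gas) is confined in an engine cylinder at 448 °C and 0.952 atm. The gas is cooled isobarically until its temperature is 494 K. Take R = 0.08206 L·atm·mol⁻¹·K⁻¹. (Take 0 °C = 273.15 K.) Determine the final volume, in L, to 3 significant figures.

V₂ ≈ 0.660 L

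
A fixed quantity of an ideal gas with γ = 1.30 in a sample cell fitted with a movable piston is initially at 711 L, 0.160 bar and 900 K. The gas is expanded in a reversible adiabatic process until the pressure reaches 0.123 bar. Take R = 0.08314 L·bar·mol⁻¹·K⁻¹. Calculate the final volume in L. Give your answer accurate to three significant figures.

Adiabatic (γ = 1.30), T V^(γ−1) and P V^γ constant: T₂ = T₁·(P₂/P₁)^((γ−1)/γ) = 847.0 K; V₂ = V₁·(P₁/P₂)^(1/γ) = 870.4 L.

V₂ ≈ 870 L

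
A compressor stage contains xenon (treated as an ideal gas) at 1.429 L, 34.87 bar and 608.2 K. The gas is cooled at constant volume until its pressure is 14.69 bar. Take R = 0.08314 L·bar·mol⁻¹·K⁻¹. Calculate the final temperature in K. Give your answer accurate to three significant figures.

Isochoric, so P/T is constant: V₂ = V₁; T₂ = T₁·(P₂/P₁) = 256.2 K.

T₂ ≈ 256 K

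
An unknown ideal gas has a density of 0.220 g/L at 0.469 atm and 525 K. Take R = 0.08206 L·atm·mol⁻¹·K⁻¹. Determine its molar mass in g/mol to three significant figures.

ρ = PM/(RT) ⇒ M = ρRT/P = (0.220 × 0.08206 × 525.0) / 0.469

M ≈ 20.2 g/mol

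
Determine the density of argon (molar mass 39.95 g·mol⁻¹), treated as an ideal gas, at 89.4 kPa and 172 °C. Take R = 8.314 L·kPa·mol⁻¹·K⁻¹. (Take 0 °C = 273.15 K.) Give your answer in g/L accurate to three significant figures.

ρ = PM/(RT) = (89.4 × 39.95) / (8.314 × 445.1)

ρ ≈ 0.965 g/L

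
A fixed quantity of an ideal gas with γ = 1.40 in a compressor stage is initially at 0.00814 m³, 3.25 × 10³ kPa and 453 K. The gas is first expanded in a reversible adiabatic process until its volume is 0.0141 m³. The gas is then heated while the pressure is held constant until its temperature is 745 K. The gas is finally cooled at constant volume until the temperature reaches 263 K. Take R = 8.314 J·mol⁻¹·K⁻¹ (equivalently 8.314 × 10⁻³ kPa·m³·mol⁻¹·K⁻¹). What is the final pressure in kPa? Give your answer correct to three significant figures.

P₄ ≈ 532 kPa

Adiabatic (γ = 1.40), T V^(γ−1) and P V^γ constant: T₂ = T₁·(V₁/V₂)^(γ−1) = 363.6 K; P₂ = P₁·(V₁/V₂)^γ = 1506 kPa.
P constant ⇒ V ∝ T: P₃ = P₂; V₃ = V₂·(T₃/T₂) = 0.02889 m³.
Isochoric, so P/T is constant: V₄ = V₃; P₄ = P₃·(T₄/T₃) = 531.7 kPa.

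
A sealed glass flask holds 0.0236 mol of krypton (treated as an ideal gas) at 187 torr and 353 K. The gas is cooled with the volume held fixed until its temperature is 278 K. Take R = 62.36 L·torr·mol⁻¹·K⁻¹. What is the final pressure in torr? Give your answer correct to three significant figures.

P₂ ≈ 147 torr

From PV = nRT: V₁ = nRT₁/P₁ = 2.778 L.
V constant ⇒ P ∝ T: V₂ = V₁; P₂ = P₁·(T₂/T₁) = 147.3 torr.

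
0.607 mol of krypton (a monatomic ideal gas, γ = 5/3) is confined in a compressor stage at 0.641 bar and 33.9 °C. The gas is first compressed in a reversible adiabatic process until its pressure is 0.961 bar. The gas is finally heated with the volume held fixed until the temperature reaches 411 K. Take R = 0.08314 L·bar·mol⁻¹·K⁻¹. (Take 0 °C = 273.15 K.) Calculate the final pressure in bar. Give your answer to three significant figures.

P₃ ≈ 1.09 bar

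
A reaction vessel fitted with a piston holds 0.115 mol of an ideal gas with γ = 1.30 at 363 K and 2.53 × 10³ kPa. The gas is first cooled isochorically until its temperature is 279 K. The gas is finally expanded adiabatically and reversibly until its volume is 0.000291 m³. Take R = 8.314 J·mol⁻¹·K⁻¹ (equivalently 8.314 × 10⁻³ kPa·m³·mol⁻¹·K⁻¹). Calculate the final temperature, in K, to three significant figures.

From PV = nRT: V₁ = nRT₁/P₁ = 0.0001372 m³.
Isochoric, so P/T is constant: V₂ = V₁; P₂ = P₁·(T₂/T₁) = 1945 kPa.
Adiabatic (γ = 1.30), T V^(γ−1) and P V^γ constant: T₃ = T₂·(V₂/V₃)^(γ−1) = 222.7 K; P₃ = P₂·(V₂/V₃)^γ = 731.5 kPa.

T₃ ≈ 223 K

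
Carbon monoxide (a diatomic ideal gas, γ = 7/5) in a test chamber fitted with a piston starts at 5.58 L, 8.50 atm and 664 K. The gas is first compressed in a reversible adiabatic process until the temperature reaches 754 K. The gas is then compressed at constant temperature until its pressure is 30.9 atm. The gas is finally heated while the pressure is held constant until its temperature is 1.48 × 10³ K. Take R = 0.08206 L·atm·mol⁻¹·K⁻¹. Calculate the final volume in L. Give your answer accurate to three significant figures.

Adiabatic (γ = 7/5), T V^(γ−1) and P V^γ constant: P₂ = P₁·(T₂/T₁)^(γ/(γ−1)) = 13.26 atm; V₂ = V₁·(T₁/T₂)^(1/(γ−1)) = 4.061 L.
T constant ⇒ Boyle's law P V = const: T₃ = T₂; V₃ = V₂·(P₂/P₃) = 1.743 L.
Isobaric, so V/T is constant: P₄ = P₃; V₄ = V₃·(T₄/T₃) = 3.421 L.

V₄ ≈ 3.42 L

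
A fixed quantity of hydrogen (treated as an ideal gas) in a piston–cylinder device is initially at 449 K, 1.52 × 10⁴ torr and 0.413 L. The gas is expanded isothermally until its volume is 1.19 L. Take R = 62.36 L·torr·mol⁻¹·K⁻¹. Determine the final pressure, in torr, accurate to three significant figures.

P₂ ≈ 5.28e+03 torr

T constant ⇒ Boyle's law P V = const: T₂ = T₁; P₂ = P₁·(V₁/V₂) = 5275 torr.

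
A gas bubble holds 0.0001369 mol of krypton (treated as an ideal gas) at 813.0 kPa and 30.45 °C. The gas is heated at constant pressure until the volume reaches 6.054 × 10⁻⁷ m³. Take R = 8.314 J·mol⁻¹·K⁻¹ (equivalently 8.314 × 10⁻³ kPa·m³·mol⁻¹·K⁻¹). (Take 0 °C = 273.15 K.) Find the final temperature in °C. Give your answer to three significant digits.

Convert: T₁ = 303.6 K.
From PV = nRT: V₁ = nRT₁/P₁ = 4.250e-07 m³.
Isobaric, so V/T is constant: P₂ = P₁; T₂ = T₁·(V₂/V₁) = 432.4 K.

T₂ ≈ 159 °C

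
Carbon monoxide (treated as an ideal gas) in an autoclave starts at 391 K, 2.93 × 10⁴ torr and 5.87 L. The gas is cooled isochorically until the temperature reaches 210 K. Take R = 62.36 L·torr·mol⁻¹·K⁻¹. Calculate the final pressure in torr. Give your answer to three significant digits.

P₂ ≈ 1.57e+04 torr

V constant ⇒ P ∝ T: V₂ = V₁; P₂ = P₁·(T₂/T₁) = 1.574e+04 torr.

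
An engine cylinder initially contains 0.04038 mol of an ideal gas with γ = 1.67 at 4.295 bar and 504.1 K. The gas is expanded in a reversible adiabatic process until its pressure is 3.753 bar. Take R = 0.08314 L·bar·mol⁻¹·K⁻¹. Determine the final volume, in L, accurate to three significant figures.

V₂ ≈ 0.427 L

From PV = nRT: V₁ = nRT₁/P₁ = 0.3940 L.
Adiabatic (γ = 1.67), T V^(γ−1) and P V^γ constant: T₂ = T₁·(P₂/P₁)^((γ−1)/γ) = 477.5 K; V₂ = V₁·(P₁/P₂)^(1/γ) = 0.4272 L.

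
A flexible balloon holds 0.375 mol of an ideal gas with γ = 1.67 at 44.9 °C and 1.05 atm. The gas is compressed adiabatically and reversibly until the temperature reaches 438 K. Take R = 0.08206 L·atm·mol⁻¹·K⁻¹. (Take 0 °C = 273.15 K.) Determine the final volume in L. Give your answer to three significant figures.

V₂ ≈ 5.78 L

Convert: T₁ = 318.0 K.
From PV = nRT: V₁ = nRT₁/P₁ = 9.321 L.
Adiabatic (γ = 1.67), T V^(γ−1) and P V^γ constant: P₂ = P₁·(T₂/T₁)^(γ/(γ−1)) = 2.331 atm; V₂ = V₁·(T₁/T₂)^(1/(γ−1)) = 5.781 L.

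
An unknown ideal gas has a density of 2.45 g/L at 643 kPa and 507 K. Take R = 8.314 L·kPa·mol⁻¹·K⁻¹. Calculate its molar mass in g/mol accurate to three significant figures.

ρ = PM/(RT) ⇒ M = ρRT/P = (2.45 × 8.314 × 507.0) / 643

M ≈ 16.1 g/mol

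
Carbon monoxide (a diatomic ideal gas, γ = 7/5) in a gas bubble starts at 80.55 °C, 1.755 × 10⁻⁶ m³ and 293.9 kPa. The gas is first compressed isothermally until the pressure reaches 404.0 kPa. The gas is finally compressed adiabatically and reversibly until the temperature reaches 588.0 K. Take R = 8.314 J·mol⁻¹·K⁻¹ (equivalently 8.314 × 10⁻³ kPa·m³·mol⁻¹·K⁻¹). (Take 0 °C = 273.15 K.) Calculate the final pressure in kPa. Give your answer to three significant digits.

P₃ ≈ 2.39e+03 kPa

Convert: T₁ = 353.7 K.
T constant ⇒ Boyle's law P V = const: T₂ = T₁; V₂ = V₁·(P₁/P₂) = 1.277e-06 m³.
Adiabatic (γ = 7/5), T V^(γ−1) and P V^γ constant: P₃ = P₂·(T₃/T₂)^(γ/(γ−1)) = 2393 kPa; V₃ = V₂·(T₂/T₃)^(1/(γ−1)) = 3.583e-07 m³.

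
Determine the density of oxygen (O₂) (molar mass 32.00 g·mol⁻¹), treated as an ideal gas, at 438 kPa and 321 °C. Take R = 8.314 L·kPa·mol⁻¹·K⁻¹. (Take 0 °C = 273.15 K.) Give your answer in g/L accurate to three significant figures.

ρ ≈ 2.84 g/L

ρ = PM/(RT) = (438 × 32.00) / (8.314 × 594.1)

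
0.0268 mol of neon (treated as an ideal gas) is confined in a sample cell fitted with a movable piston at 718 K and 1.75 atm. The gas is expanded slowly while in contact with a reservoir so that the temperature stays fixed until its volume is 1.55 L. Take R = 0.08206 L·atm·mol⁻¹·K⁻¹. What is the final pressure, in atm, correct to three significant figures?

From PV = nRT: V₁ = nRT₁/P₁ = 0.9023 L.
T constant ⇒ Boyle's law P V = const: T₂ = T₁; P₂ = P₁·(V₁/V₂) = 1.019 atm.

P₂ ≈ 1.02 atm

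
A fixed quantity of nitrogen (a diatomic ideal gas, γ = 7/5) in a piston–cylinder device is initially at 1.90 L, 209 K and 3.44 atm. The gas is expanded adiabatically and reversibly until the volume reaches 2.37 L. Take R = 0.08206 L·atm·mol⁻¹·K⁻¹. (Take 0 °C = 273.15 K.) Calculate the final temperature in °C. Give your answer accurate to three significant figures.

T₂ ≈ -81.8 °C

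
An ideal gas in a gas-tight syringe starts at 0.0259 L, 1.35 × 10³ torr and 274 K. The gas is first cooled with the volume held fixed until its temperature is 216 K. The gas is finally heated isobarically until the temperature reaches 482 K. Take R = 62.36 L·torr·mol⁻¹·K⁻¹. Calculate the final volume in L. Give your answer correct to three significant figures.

V₃ ≈ 0.0578 L

V constant ⇒ P ∝ T: V₂ = V₁; P₂ = P₁·(T₂/T₁) = 1064 torr.
Isobaric, so V/T is constant: P₃ = P₂; V₃ = V₂·(T₃/T₂) = 0.05780 L.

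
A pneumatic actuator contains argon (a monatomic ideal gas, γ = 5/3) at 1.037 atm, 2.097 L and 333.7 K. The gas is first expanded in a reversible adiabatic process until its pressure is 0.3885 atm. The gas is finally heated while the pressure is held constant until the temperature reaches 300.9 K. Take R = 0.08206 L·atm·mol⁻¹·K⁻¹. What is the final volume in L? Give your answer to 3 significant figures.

V₃ ≈ 5.05 L

Adiabatic (γ = 5/3), T V^(γ−1) and P V^γ constant: T₂ = T₁·(P₂/P₁)^((γ−1)/γ) = 225.3 K; V₂ = V₁·(P₁/P₂)^(1/γ) = 3.779 L.
P constant ⇒ V ∝ T: P₃ = P₂; V₃ = V₂·(T₃/T₂) = 5.047 L.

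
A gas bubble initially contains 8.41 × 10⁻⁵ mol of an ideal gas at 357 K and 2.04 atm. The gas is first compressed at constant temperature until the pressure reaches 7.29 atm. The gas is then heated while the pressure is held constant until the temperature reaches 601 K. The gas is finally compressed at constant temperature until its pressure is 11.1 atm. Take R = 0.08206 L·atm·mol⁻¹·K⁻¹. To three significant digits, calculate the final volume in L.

V₄ ≈ 0.000374 L

From PV = nRT: V₁ = nRT₁/P₁ = 0.001208 L.
T constant ⇒ Boyle's law P V = const: T₂ = T₁; V₂ = V₁·(P₁/P₂) = 0.0003380 L.
Isobaric, so V/T is constant: P₃ = P₂; V₃ = V₂·(T₃/T₂) = 0.0005690 L.
T constant ⇒ Boyle's law P V = const: T₄ = T₃; V₄ = V₃·(P₃/P₄) = 0.0003737 L.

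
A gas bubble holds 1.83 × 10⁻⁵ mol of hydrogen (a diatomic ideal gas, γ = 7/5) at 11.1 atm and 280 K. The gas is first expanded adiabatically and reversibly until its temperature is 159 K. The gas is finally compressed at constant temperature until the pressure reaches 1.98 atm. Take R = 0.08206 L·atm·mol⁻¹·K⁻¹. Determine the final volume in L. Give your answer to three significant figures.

From PV = nRT: V₁ = nRT₁/P₁ = 3.788e-05 L.
Adiabatic (γ = 7/5), T V^(γ−1) and P V^γ constant: P₂ = P₁·(T₂/T₁)^(γ/(γ−1)) = 1.532 atm; V₂ = V₁·(T₁/T₂)^(1/(γ−1)) = 0.0001559 L.
T constant ⇒ Boyle's law P V = const: T₃ = T₂; V₃ = V₂·(P₂/P₃) = 0.0001206 L.

V₃ ≈ 0.000121 L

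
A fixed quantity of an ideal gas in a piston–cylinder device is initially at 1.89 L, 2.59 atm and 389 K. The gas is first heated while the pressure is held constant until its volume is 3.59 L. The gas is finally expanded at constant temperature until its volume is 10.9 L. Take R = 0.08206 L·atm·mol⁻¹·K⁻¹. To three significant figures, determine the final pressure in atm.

P₃ ≈ 0.853 atm

P constant ⇒ V ∝ T: P₂ = P₁; T₂ = T₁·(V₂/V₁) = 738.9 K.
T constant ⇒ Boyle's law P V = const: T₃ = T₂; P₃ = P₂·(V₂/V₃) = 0.8530 atm.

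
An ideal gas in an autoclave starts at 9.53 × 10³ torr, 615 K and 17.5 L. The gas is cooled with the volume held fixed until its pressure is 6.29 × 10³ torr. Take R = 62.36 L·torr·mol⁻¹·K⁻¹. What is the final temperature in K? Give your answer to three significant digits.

T₂ ≈ 406 K

V constant ⇒ P ∝ T: V₂ = V₁; T₂ = T₁·(P₂/P₁) = 405.9 K.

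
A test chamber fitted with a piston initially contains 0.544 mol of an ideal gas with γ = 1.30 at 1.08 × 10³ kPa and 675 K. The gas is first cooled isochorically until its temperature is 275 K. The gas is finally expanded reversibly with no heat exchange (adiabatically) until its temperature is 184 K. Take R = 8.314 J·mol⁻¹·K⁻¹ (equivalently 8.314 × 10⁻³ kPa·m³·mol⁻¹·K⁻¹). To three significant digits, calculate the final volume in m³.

From PV = nRT: V₁ = nRT₁/P₁ = 0.002827 m³.
V constant ⇒ P ∝ T: V₂ = V₁; P₂ = P₁·(T₂/T₁) = 440.0 kPa.
Adiabatic (γ = 1.30), T V^(γ−1) and P V^γ constant: P₃ = P₂·(T₃/T₂)^(γ/(γ−1)) = 77.13 kPa; V₃ = V₂·(T₂/T₃)^(1/(γ−1)) = 0.01079 m³.

V₃ ≈ 0.0108 m³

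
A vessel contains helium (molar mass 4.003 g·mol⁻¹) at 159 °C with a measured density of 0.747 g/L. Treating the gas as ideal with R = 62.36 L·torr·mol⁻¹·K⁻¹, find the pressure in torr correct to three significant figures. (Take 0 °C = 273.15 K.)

P ≈ 5.03e+03 torr

ρ = PM/(RT) ⇒ P = ρRT/M = (0.747 × 62.36 × 432.1) / 4.003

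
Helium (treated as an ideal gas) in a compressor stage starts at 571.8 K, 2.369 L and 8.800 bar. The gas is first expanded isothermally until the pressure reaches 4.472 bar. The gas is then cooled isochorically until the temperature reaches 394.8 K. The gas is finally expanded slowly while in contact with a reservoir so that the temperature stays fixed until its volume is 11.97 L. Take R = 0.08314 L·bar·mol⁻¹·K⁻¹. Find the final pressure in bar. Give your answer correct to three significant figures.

P₄ ≈ 1.20 bar

T constant ⇒ Boyle's law P V = const: T₂ = T₁; V₂ = V₁·(P₁/P₂) = 4.662 L.
V constant ⇒ P ∝ T: V₃ = V₂; P₃ = P₂·(T₃/T₂) = 3.088 bar.
Isothermal, so P V is constant: T₄ = T₃; P₄ = P₃·(V₃/V₄) = 1.203 bar.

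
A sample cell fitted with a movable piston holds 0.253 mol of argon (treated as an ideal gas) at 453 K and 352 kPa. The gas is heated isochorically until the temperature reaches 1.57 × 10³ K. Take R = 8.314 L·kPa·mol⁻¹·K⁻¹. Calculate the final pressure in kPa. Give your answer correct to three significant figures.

P₂ ≈ 1.22e+03 kPa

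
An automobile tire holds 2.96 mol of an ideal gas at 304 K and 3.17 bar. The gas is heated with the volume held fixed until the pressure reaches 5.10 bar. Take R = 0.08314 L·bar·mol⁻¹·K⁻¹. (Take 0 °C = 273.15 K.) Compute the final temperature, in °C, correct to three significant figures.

T₂ ≈ 216 °C

From PV = nRT: V₁ = nRT₁/P₁ = 23.60 L.
V constant ⇒ P ∝ T: V₂ = V₁; T₂ = T₁·(P₂/P₁) = 489.1 K.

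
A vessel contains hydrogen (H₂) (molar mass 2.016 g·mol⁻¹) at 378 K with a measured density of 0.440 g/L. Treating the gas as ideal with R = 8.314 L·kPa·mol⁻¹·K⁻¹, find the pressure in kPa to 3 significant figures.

P ≈ 686 kPa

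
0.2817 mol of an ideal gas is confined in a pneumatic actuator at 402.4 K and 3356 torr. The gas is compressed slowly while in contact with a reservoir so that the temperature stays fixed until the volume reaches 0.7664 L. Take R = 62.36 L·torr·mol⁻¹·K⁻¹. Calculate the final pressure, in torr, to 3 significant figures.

From PV = nRT: V₁ = nRT₁/P₁ = 2.106 L.
Isothermal, so P V is constant: T₂ = T₁; P₂ = P₁·(V₁/V₂) = 9223 torr.

P₂ ≈ 9.22e+03 torr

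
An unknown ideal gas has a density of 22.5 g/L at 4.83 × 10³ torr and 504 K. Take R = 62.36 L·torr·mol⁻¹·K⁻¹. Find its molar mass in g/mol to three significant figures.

M ≈ 146 g/mol

ρ = PM/(RT) ⇒ M = ρRT/P = (22.5 × 62.36 × 504.0) / 4.83e+03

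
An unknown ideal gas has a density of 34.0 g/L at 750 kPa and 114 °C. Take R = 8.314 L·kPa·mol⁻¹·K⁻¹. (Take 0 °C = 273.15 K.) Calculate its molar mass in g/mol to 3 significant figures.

M ≈ 146 g/mol

ρ = PM/(RT) ⇒ M = ρRT/P = (34.0 × 8.314 × 387.1) / 750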